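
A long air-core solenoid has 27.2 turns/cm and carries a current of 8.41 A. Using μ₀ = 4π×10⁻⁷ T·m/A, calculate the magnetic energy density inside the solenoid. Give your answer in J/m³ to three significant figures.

B = μ₀nI = (4π×10⁻⁷)(2.720×10^3)(8.41) = 2.8746×10^-2 T.
u = B²/(2μ₀) = (2.8746×10^-2)²/(2×4π×10⁻⁷) = 328.8 J/m³.

u ≈ 329 J/m³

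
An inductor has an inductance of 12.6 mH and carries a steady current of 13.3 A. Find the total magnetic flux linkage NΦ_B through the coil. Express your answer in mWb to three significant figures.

NΦ_B ≈ 168 mWb

From L = NΦ_B/I, the flux linkage is NΦ_B = LI.
NΦ_B = (1.260×10^-2 H)(13.3 A) = 0.1676 Wb.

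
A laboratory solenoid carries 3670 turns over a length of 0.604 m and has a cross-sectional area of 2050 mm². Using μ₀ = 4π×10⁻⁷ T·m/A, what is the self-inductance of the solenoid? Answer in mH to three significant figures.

A = 2050 mm² = 2.050×10^-3 m².
For a long solenoid, L = μ₀N²A/ℓ.
L = (4π×10⁻⁷)(3670)²(2.050×10^-3)/(0.604 m) = 5.7446×10^-2 H.

L ≈ 57.4 mH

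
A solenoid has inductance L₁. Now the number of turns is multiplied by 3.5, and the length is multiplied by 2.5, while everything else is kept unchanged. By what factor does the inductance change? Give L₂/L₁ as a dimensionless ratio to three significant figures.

For a solenoid, L ∝ μᵣN²A/ℓ.
L₂/L₁ = (3.5)^2 × (2.5)^-1 = 4.90.

L₂/L₁ = 4.90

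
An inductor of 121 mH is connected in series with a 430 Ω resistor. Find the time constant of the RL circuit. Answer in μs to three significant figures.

τ = L/R = (0.121 H)/(430 Ω) = 2.814×10^-4 s.

τ ≈ 281 μs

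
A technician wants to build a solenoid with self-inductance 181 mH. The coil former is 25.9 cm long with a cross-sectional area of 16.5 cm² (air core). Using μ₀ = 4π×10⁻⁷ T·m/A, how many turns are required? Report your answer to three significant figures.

A = 16.5 cm² = 1.650×10^-3 m².
From L = μ₀N²A/ℓ, N = √(Lℓ / (μ₀A)).
N = √[(0.181)(0.259) / ((4π×10⁻⁷)×1.650×10^-3)] = √(2.261×10^7) ≈ 4754.9.

N ≈ 4750 turns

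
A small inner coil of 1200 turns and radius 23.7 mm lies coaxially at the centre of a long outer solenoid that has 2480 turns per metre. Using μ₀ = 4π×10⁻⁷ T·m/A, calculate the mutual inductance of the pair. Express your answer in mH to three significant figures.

M ≈ 6.60 mH

The outer solenoid produces a uniform field B₁ = μ₀n₁I₁ across the inner coil,
so the flux linkage is N₂Φ = N₂B₁A₂ = μ₀n₁N₂A₂·I₁, giving M = μ₀n₁N₂A₂.
A₂ = πr² = π(2.370×10^-2 m)² = 1.7646×10^-3 m².
M = (4π×10⁻⁷)(2480)(1200)(1.7646×10^-3) = 6.599×10^-3 H.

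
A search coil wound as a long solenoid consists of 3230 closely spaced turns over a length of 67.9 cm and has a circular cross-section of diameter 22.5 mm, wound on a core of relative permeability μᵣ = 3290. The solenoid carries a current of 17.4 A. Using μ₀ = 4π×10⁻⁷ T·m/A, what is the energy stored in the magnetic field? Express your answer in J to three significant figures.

U ≈ 3820 J

A = π(d/2)² = π(1.125×10^-2 m)² = 3.976×10^-4 m².
L = μ₀μᵣN²A/ℓ = (4π×10⁻⁷)(3290)(3230)²(3.976×10^-4)/(0.679) = 25.26 H.
U = ½LI² = ½(25.26)(17.4)² = 3.824×10^3 J.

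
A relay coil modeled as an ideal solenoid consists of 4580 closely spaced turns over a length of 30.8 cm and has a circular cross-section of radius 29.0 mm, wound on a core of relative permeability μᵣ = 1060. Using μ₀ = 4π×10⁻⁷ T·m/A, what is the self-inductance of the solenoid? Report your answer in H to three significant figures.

A = πr² = π(2.900×10^-2 m)² = 2.642×10^-3 m².
For a long solenoid, L = μ₀μᵣN²A/ℓ.
L = (4π×10⁻⁷)(1060)(4580)²(2.642×10^-3)/(0.308 m) = 239.7 H.

L ≈ 240 H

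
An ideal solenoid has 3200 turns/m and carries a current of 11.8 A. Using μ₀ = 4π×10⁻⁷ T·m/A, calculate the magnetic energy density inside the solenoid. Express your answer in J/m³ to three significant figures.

B = μ₀nI = (4π×10⁻⁷)(3.200×10^3)(11.8) = 4.745×10^-2 T.
u = B²/(2μ₀) = (4.745×10^-2)²/(2×4π×10⁻⁷) = 895.9 J/m³.

u ≈ 896 J/m³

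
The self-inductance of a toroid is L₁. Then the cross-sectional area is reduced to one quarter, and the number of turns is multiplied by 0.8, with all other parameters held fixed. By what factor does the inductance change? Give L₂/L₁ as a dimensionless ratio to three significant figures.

L₂/L₁ = 0.160

For a toroid, L ∝ μᵣN²A/R.
L₂/L₁ = (0.25) × (0.8)^2 = 0.160.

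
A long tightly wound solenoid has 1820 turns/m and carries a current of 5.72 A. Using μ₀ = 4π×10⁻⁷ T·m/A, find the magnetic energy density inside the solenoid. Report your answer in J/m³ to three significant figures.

B = μ₀nI = (4π×10⁻⁷)(1.820×10^3)(5.72) = 1.308×10^-2 T.
u = B²/(2μ₀) = (1.308×10^-2)²/(2×4π×10⁻⁷) = 68.09 J/m³.

u ≈ 68.1 J/m³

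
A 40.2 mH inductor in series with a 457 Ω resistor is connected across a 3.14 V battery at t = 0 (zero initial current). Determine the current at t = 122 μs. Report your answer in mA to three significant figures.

I ≈ 5.15 mA

τ = L/R = 4.020×10^-2/457 = 8.796×10^-5 s; final current I_∞ = ε/R = 3.14/457 = 6.871×10^-3 A.
I(t) = I_∞(1 − e^(−t/τ)) with t/τ = 1.387.
I = (6.871×10^-3)(1 − e^(−1.387)) = 5.154×10^-3 A.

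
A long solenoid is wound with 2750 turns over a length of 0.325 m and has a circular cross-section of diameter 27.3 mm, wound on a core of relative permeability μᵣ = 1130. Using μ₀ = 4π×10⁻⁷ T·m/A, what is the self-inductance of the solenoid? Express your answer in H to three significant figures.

L ≈ 19.3 H

A = π(d/2)² = π(1.365×10^-2 m)² = 5.853×10^-4 m².
For a long solenoid, L = μ₀μᵣN²A/ℓ.
L = (4π×10⁻⁷)(1130)(2750)²(5.853×10^-4)/(0.325 m) = 19.34 H.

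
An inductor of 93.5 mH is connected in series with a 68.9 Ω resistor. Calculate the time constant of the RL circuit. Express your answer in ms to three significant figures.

τ = L/R = (9.350×10^-2 H)/(68.9 Ω) = 1.357×10^-3 s.

τ ≈ 1.36 ms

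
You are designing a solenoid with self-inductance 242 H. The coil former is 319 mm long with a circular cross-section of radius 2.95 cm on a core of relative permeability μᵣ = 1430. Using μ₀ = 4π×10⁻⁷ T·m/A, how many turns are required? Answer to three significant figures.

N ≈ 3960 turns

A = πr² = π(2.950×10^-2 m)² = 2.734×10^-3 m².
From L = μ₀μᵣN²A/ℓ, N = √(Lℓ / (μ₀μᵣA)).
N = √[(242)(0.319) / ((4π×10⁻⁷)(1430)×2.734×10^-3)] = √(1.571×10^7) ≈ 3964.0.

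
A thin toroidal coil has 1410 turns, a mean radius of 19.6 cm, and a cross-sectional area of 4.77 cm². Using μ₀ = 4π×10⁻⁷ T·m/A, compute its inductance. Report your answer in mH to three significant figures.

L ≈ 0.968 mH

For a thin toroid, L = μ₀N²A/(2πR).
L = (4π×10⁻⁷)(1410)²(4.770×10^-4) / (2π×0.196 m) = 9.677×10^-4 H.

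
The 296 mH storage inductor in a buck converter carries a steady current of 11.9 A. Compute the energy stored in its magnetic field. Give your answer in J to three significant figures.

Stored magnetic energy: U = ½LI².
U = ½(0.296 H)(11.9 A)² = 20.96 J.

U ≈ 21.0 J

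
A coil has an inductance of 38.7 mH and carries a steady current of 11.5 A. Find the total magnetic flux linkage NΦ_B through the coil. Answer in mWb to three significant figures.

From L = NΦ_B/I, the flux linkage is NΦ_B = LI.
NΦ_B = (3.870×10^-2 H)(11.5 A) = 0.4451 Wb.

NΦ_B ≈ 445 mWb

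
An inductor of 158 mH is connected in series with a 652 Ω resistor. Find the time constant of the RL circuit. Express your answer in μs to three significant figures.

τ ≈ 242 μs

τ = L/R = (0.158 H)/(652 Ω) = 2.423×10^-4 s.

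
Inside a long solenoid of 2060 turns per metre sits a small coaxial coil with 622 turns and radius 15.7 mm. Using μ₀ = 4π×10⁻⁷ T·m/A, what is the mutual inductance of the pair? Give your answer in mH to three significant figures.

M ≈ 1.25 mH

The outer solenoid produces a uniform field B₁ = μ₀n₁I₁ across the inner coil,
so the flux linkage is N₂Φ = N₂B₁A₂ = μ₀n₁N₂A₂·I₁, giving M = μ₀n₁N₂A₂.
A₂ = πr² = π(1.570×10^-2 m)² = 7.744×10^-4 m².
M = (4π×10⁻⁷)(2060)(622)(7.744×10^-4) = 1.247×10^-3 H.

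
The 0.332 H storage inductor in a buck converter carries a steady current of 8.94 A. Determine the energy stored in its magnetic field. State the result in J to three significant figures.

Stored magnetic energy: U = ½LI².
U = ½(0.332 H)(8.94 A)² = 13.27 J.

U ≈ 13.3 J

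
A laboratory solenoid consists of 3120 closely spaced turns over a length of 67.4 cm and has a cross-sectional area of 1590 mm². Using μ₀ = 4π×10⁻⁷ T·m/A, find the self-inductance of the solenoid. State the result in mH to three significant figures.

L ≈ 28.9 mH

A = 1590 mm² = 1.590×10^-3 m².
For a long solenoid, L = μ₀N²A/ℓ.
L = (4π×10⁻⁷)(3120)²(1.590×10^-3)/(0.674 m) = 2.886×10^-2 H.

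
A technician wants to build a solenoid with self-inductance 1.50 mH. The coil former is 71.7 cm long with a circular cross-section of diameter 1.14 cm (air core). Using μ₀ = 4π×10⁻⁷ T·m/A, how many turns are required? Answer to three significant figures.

N ≈ 2900 turns

A = π(d/2)² = π(5.700×10^-3 m)² = 1.021×10^-4 m².
From L = μ₀N²A/ℓ, N = √(Lℓ / (μ₀A)).
N = √[(1.500×10^-3)(0.717) / ((4π×10⁻⁷)×1.021×10^-4)] = √(8.38496×10^6) ≈ 2895.7.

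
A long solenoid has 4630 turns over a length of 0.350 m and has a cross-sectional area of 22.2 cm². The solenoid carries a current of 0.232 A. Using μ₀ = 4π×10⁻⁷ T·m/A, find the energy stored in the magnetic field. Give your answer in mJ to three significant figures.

A = 22.2 cm² = 2.220×10^-3 m².
L = μ₀N²A/ℓ = (4π×10⁻⁷)(4630)²(2.220×10^-3)/(0.35) = 0.1709 H.
U = ½LI² = ½(0.1709)(0.232)² = 4.598×10^-3 J.

U ≈ 4.60 mJ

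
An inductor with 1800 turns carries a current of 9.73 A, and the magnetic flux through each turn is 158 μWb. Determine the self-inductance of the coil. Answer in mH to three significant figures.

L ≈ 29.2 mH

Self-inductance is defined by L = NΦ_B/I (flux linkage over current).
L = (1800)(1.580×10^-4 Wb)/(9.73 A) = 2.923×10^-2 H.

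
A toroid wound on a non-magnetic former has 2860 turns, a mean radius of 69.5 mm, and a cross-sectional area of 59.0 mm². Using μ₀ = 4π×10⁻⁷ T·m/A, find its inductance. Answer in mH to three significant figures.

L ≈ 1.39 mH

For a thin toroid, L = μ₀N²A/(2πR).
L = (4π×10⁻⁷)(2860)²(5.900×10^-5) / (2π×6.950×10^-2 m) = 1.389×10^-3 H.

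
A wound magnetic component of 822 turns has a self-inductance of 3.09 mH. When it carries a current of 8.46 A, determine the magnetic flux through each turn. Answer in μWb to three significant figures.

Φ_B ≈ 31.8 μWb

From L = NΦ_B/I, the flux per turn is Φ_B = LI/N.
Φ_B = (3.090×10^-3 H)(8.46 A)/822 = 3.180×10^-5 Wb.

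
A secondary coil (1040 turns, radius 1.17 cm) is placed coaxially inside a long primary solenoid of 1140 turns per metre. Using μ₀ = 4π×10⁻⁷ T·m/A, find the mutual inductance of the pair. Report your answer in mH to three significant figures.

The outer solenoid produces a uniform field B₁ = μ₀n₁I₁ across the inner coil,
so the flux linkage is N₂Φ = N₂B₁A₂ = μ₀n₁N₂A₂·I₁, giving M = μ₀n₁N₂A₂.
A₂ = πr² = π(1.170×10^-2 m)² = 4.301×10^-4 m².
M = (4π×10⁻⁷)(1140)(1040)(4.301×10^-4) = 6.407×10^-4 H.

M ≈ 0.641 mH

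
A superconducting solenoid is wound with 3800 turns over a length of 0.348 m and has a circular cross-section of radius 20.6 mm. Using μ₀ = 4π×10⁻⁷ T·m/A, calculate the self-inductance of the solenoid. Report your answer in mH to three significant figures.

A = πr² = π(2.060×10^-2 m)² = 1.333×10^-3 m².
For a long solenoid, L = μ₀N²A/ℓ.
L = (4π×10⁻⁷)(3800)²(1.333×10^-3)/(0.348 m) = 6.952×10^-2 H.

L ≈ 69.5 mH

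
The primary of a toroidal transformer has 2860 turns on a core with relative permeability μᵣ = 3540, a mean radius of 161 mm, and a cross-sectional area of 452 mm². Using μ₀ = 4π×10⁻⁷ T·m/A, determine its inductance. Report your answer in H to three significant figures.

L ≈ 16.3 H

For a thin toroid, L = μ₀μᵣN²A/(2πR).
L = (4π×10⁻⁷)(3540)(2860)²(4.520×10^-4) / (2π×0.161 m) = 16.26 H.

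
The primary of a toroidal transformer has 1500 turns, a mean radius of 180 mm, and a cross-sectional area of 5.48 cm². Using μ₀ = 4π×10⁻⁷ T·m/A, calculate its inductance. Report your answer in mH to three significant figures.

For a thin toroid, L = μ₀N²A/(2πR).
L = (4π×10⁻⁷)(1500)²(5.480×10^-4) / (2π×0.18 m) = 1.370×10^-3 H.

L ≈ 1.37 mH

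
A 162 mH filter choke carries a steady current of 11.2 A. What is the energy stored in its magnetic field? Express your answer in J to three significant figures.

U ≈ 10.2 J

Stored magnetic energy: U = ½LI².
U = ½(0.162 H)(11.2 A)² = 10.16 J.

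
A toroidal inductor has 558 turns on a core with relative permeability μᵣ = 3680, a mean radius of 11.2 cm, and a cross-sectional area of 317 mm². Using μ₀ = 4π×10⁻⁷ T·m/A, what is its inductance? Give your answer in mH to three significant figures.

For a thin toroid, L = μ₀μᵣN²A/(2πR).
L = (4π×10⁻⁷)(3680)(558)²(3.170×10^-4) / (2π×0.112 m) = 0.6486 H.

L ≈ 649 mH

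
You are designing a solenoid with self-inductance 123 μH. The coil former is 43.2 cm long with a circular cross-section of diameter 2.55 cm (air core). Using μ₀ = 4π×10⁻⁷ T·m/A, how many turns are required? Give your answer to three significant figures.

A = π(d/2)² = π(1.275×10^-2 m)² = 5.107×10^-4 m².
From L = μ₀N²A/ℓ, N = √(Lℓ / (μ₀A)).
N = √[(1.230×10^-4)(0.432) / ((4π×10⁻⁷)×5.107×10^-4)] = √(8.280×10^4) ≈ 287.7.

N ≈ 288 turns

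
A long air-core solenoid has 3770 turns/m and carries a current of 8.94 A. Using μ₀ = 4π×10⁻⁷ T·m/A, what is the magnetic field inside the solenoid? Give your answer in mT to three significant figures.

Inside a long solenoid, B = μ₀nI.
B = (4π×10⁻⁷)(3.770×10^3 m⁻¹)(8.94 A) = 4.235×10^-2 T.

B ≈ 42.4 mT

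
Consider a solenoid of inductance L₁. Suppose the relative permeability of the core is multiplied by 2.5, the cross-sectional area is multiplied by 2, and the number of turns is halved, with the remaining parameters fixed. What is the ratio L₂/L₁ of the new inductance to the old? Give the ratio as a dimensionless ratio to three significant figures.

For a solenoid, L ∝ μᵣN²A/ℓ.
L₂/L₁ = (2.5) × (2) × (0.5)^2 = 1.25.

L₂/L₁ = 1.25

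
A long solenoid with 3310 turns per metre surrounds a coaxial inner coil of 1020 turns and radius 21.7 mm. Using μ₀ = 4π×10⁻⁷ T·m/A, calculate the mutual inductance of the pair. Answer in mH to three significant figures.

The outer solenoid produces a uniform field B₁ = μ₀n₁I₁ across the inner coil,
so the flux linkage is N₂Φ = N₂B₁A₂ = μ₀n₁N₂A₂·I₁, giving M = μ₀n₁N₂A₂.
A₂ = πr² = π(2.170×10^-2 m)² = 1.479×10^-3 m².
M = (4π×10⁻⁷)(3310)(1020)(1.479×10^-3) = 6.276×10^-3 H.

M ≈ 6.28 mH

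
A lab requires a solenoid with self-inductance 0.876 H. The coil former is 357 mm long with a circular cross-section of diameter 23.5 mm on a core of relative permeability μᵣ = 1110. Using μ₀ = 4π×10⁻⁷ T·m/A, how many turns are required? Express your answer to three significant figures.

N ≈ 719 turns

A = π(d/2)² = π(1.175×10^-2 m)² = 4.337×10^-4 m².
From L = μ₀μᵣN²A/ℓ, N = √(Lℓ / (μ₀μᵣA)).
N = √[(0.876)(0.357) / ((4π×10⁻⁷)(1110)×4.337×10^-4)] = √(5.169×10^5) ≈ 719.0.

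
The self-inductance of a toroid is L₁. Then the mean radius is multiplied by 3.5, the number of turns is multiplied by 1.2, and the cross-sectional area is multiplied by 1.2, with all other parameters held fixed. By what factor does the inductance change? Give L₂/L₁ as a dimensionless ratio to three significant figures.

L₂/L₁ = 0.494

For a toroid, L ∝ μᵣN²A/R.
L₂/L₁ = (3.5)^-1 × (1.2)^2 × (1.2) = 0.494.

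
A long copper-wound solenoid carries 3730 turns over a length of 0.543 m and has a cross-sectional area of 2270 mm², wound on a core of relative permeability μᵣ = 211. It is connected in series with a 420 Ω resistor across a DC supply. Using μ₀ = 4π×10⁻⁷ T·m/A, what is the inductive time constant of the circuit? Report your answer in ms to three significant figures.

τ ≈ 36.7 ms

A = 2270 mm² = 2.270×10^-3 m².
L = μ₀μᵣN²A/ℓ = (4π×10⁻⁷)(211)(3730)²(2.270×10^-3)/(0.543) = 15.42 H.
τ = L/R = (15.42)/(420) = 3.672×10^-2 s.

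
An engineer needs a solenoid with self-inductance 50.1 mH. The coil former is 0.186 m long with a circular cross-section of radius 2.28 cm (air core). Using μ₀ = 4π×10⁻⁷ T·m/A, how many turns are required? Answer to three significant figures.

N ≈ 2130 turns

A = πr² = π(2.280×10^-2 m)² = 1.633×10^-3 m².
From L = μ₀N²A/ℓ, N = √(Lℓ / (μ₀A)).
N = √[(5.010×10^-2)(0.186) / ((4π×10⁻⁷)×1.633×10^-3)] = √(4.541×10^6) ≈ 2130.9.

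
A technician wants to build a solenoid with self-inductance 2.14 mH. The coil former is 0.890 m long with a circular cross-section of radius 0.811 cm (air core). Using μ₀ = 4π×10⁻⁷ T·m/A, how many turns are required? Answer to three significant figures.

N ≈ 2710 turns

A = πr² = π(8.110×10^-3 m)² = 2.066×10^-4 m².
From L = μ₀N²A/ℓ, N = √(Lℓ / (μ₀A)).
N = √[(2.140×10^-3)(0.89) / ((4π×10⁻⁷)×2.066×10^-4)] = √(7.335×10^6) ≈ 2708.3.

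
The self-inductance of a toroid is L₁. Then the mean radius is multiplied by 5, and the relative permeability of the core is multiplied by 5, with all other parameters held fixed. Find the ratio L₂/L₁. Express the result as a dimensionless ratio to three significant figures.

For a toroid, L ∝ μᵣN²A/R.
L₂/L₁ = (5)^-1 × (5) = 1.00.

L₂/L₁ = 1.00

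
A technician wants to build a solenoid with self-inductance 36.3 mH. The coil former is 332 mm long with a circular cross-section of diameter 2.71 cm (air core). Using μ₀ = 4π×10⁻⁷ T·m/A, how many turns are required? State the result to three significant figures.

N ≈ 4080 turns

A = π(d/2)² = π(1.355×10^-2 m)² = 5.768×10^-4 m².
From L = μ₀N²A/ℓ, N = √(Lℓ / (μ₀A)).
N = √[(3.630×10^-2)(0.332) / ((4π×10⁻⁷)×5.768×10^-4)] = √(1.663×10^7) ≈ 4077.6.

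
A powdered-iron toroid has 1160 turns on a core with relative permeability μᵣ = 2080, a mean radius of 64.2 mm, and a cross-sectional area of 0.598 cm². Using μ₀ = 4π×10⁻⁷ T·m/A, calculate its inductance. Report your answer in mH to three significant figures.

L ≈ 521 mH

For a thin toroid, L = μ₀μᵣN²A/(2πR).
L = (4π×10⁻⁷)(2080)(1160)²(5.980×10^-5) / (2π×6.420×10^-2 m) = 0.5214 H.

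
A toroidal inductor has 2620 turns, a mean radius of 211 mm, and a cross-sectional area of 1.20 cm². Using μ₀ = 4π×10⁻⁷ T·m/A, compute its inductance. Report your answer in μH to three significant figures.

For a thin toroid, L = μ₀N²A/(2πR).
L = (4π×10⁻⁷)(2620)²(1.200×10^-4) / (2π×0.211 m) = 7.808×10^-4 H.

L ≈ 781 μH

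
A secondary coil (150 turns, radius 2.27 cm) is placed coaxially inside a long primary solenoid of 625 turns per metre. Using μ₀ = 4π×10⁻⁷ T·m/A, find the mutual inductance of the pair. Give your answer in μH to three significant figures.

The outer solenoid produces a uniform field B₁ = μ₀n₁I₁ across the inner coil,
so the flux linkage is N₂Φ = N₂B₁A₂ = μ₀n₁N₂A₂·I₁, giving M = μ₀n₁N₂A₂.
A₂ = πr² = π(2.270×10^-2 m)² = 1.619×10^-3 m².
M = (4π×10⁻⁷)(625)(150)(1.619×10^-3) = 1.907×10^-4 H.

M ≈ 191 μH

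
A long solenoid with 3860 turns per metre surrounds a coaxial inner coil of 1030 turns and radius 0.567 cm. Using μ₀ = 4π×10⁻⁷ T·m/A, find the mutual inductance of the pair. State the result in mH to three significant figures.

M ≈ 0.505 mH

The outer solenoid produces a uniform field B₁ = μ₀n₁I₁ across the inner coil,
so the flux linkage is N₂Φ = N₂B₁A₂ = μ₀n₁N₂A₂·I₁, giving M = μ₀n₁N₂A₂.
A₂ = πr² = π(5.670×10^-3 m)² = 1.010×10^-4 m².
M = (4π×10⁻⁷)(3860)(1030)(1.010×10^-4) = 5.046×10^-4 H.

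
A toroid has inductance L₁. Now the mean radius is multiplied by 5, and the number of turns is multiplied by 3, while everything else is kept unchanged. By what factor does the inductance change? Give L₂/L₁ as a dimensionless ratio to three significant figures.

L₂/L₁ = 1.80

For a toroid, L ∝ μᵣN²A/R.
L₂/L₁ = (5)^-1 × (3)^2 = 1.80.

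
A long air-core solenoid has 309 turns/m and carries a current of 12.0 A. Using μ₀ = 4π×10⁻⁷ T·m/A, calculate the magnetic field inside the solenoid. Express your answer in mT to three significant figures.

Inside a long solenoid, B = μ₀nI.
B = (4π×10⁻⁷)(309 m⁻¹)(12.0 A) = 4.660×10^-3 T.

B ≈ 4.66 mT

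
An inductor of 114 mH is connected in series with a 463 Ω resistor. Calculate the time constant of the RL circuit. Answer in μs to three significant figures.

τ ≈ 246 μs

τ = L/R = (0.114 H)/(463 Ω) = 2.462×10^-4 s.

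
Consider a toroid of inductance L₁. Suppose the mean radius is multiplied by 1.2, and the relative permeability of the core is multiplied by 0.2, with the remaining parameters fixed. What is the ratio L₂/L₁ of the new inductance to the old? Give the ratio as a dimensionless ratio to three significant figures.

L₂/L₁ = 0.167

For a toroid, L ∝ μᵣN²A/R.
L₂/L₁ = (1.2)^-1 × (0.2) = 0.167.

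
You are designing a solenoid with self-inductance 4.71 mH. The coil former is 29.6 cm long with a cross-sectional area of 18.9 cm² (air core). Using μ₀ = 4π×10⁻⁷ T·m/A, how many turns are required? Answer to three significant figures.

N ≈ 766 turns

A = 18.9 cm² = 1.890×10^-3 m².
From L = μ₀N²A/ℓ, N = √(Lℓ / (μ₀A)).
N = √[(4.710×10^-3)(0.296) / ((4π×10⁻⁷)×1.890×10^-3)] = √(5.870×10^5) ≈ 766.2.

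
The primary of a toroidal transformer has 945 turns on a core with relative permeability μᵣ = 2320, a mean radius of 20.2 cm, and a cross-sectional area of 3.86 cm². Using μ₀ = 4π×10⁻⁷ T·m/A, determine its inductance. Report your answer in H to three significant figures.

L ≈ 0.792 H

For a thin toroid, L = μ₀μᵣN²A/(2πR).
L = (4π×10⁻⁷)(2320)(945)²(3.860×10^-4) / (2π×0.202 m) = 0.7918 H.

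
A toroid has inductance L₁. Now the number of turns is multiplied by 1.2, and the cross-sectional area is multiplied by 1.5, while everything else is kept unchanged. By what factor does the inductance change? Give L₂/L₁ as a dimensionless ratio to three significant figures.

L₂/L₁ = 2.16

For a toroid, L ∝ μᵣN²A/R.
L₂/L₁ = (1.2)^2 × (1.5) = 2.16.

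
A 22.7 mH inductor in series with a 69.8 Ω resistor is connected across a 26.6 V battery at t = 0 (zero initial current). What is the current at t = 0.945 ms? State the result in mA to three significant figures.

I ≈ 360 mA

τ = L/R = 2.270×10^-2/69.8 = 3.252×10^-4 s; final current I_∞ = ε/R = 26.6/69.8 = 0.3811 A.
I(t) = I_∞(1 − e^(−t/τ)) with t/τ = 2.906.
I = (0.3811)(1 − e^(−2.906)) = 0.3602 A.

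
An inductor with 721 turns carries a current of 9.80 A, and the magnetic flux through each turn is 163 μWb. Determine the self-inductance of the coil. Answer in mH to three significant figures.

L ≈ 12.0 mH

Self-inductance is defined by L = NΦ_B/I (flux linkage over current).
L = (721)(1.630×10^-4 Wb)/(9.80 A) = 1.199×10^-2 H.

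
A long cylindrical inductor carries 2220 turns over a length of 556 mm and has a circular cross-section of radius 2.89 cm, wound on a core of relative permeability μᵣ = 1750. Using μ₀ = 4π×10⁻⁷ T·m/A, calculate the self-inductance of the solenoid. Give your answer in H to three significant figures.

L ≈ 51.1 H

A = πr² = π(2.890×10^-2 m)² = 2.624×10^-3 m².
For a long solenoid, L = μ₀μᵣN²A/ℓ.
L = (4π×10⁻⁷)(1750)(2220)²(2.624×10^-3)/(0.556 m) = 51.148 H.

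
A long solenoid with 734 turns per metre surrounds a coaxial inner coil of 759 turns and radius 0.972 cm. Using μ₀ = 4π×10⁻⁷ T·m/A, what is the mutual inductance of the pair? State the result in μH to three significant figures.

The outer solenoid produces a uniform field B₁ = μ₀n₁I₁ across the inner coil,
so the flux linkage is N₂Φ = N₂B₁A₂ = μ₀n₁N₂A₂·I₁, giving M = μ₀n₁N₂A₂.
A₂ = πr² = π(9.720×10^-3 m)² = 2.968×10^-4 m².
M = (4π×10⁻⁷)(734)(759)(2.968×10^-4) = 2.078×10^-4 H.

M ≈ 208 μH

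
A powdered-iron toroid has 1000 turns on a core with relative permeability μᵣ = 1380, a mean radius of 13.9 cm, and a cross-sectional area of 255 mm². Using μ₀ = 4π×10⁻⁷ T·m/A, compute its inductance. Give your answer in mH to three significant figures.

L ≈ 506 mH

For a thin toroid, L = μ₀μᵣN²A/(2πR).
L = (4π×10⁻⁷)(1380)(1000)²(2.550×10^-4) / (2π×0.139 m) = 0.5063 H.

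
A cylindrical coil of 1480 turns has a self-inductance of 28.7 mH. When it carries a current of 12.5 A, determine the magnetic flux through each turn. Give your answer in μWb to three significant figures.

Φ_B ≈ 242 μWb

From L = NΦ_B/I, the flux per turn is Φ_B = LI/N.
Φ_B = (2.870×10^-2 H)(12.5 A)/1480 = 2.424×10^-4 Wb.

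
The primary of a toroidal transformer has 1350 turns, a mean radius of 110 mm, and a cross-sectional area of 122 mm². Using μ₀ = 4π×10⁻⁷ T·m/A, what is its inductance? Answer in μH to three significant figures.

For a thin toroid, L = μ₀N²A/(2πR).
L = (4π×10⁻⁷)(1350)²(1.220×10^-4) / (2π×0.11 m) = 4.043×10^-4 H.

L ≈ 404 μH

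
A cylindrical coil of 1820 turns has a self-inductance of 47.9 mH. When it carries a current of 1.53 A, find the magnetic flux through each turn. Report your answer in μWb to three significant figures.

From L = NΦ_B/I, the flux per turn is Φ_B = LI/N.
Φ_B = (4.790×10^-2 H)(1.53 A)/1820 = 4.027×10^-5 Wb.

Φ_B ≈ 40.3 μWb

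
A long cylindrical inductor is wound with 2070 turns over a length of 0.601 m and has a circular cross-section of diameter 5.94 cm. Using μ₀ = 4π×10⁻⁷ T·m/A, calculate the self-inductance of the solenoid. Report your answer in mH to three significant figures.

L ≈ 24.8 mH

A = π(d/2)² = π(2.970×10^-2 m)² = 2.771×10^-3 m².
For a long solenoid, L = μ₀N²A/ℓ.
L = (4π×10⁻⁷)(2070)²(2.771×10^-3)/(0.601 m) = 2.483×10^-2 H.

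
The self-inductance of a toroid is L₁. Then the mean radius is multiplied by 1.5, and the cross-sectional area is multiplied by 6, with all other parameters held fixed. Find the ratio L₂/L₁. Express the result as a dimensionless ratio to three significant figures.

For a toroid, L ∝ μᵣN²A/R.
L₂/L₁ = (1.5)^-1 × (6) = 4.00.

L₂/L₁ = 4.00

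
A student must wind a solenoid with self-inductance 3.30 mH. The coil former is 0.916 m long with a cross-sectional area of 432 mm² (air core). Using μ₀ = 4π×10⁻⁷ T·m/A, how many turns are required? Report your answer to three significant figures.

N ≈ 2360 turns

A = 432 mm² = 4.320×10^-4 m².
From L = μ₀N²A/ℓ, N = √(Lℓ / (μ₀A)).
N = √[(3.300×10^-3)(0.916) / ((4π×10⁻⁷)×4.320×10^-4)] = √(5.568×10^6) ≈ 2359.7.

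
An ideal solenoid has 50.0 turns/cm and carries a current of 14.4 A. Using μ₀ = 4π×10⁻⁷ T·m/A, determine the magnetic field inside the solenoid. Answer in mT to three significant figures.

B ≈ 90.5 mT

Inside a long solenoid, B = μ₀nI.
B = (4π×10⁻⁷)(5.000×10^3 m⁻¹)(14.4 A) = 9.048×10^-2 T.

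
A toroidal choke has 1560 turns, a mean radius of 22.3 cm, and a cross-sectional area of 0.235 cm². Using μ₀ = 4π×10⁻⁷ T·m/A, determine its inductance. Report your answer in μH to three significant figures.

L ≈ 51.3 μH

For a thin toroid, L = μ₀N²A/(2πR).
L = (4π×10⁻⁷)(1560)²(2.350×10^-5) / (2π×0.223 m) = 5.129×10^-5 H.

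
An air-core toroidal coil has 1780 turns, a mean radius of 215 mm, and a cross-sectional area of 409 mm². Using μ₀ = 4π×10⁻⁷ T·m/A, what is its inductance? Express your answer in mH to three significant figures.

For a thin toroid, L = μ₀N²A/(2πR).
L = (4π×10⁻⁷)(1780)²(4.090×10^-4) / (2π×0.215 m) = 1.205×10^-3 H.

L ≈ 1.21 mH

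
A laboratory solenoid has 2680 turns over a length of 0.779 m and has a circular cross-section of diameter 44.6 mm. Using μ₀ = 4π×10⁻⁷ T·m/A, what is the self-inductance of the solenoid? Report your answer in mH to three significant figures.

A = π(d/2)² = π(2.230×10^-2 m)² = 1.562×10^-3 m².
For a long solenoid, L = μ₀N²A/ℓ.
L = (4π×10⁻⁷)(2680)²(1.562×10^-3)/(0.779 m) = 1.810×10^-2 H.

L ≈ 18.1 mH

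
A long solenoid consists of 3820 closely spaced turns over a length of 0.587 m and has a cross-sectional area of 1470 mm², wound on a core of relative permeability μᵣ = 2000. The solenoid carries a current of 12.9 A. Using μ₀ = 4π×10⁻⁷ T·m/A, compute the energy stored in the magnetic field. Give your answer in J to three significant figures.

A = 1470 mm² = 1.470×10^-3 m².
L = μ₀μᵣN²A/ℓ = (4π×10⁻⁷)(2000)(3820)²(1.470×10^-3)/(0.587) = 91.84 H.
U = ½LI² = ½(91.84)(12.9)² = 7.642×10^3 J.

U ≈ 7640 J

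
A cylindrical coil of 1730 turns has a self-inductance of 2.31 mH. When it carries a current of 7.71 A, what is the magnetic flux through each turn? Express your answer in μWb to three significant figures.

Φ_B ≈ 10.3 μWb

From L = NΦ_B/I, the flux per turn is Φ_B = LI/N.
Φ_B = (2.310×10^-3 H)(7.71 A)/1730 = 1.029×10^-5 Wb.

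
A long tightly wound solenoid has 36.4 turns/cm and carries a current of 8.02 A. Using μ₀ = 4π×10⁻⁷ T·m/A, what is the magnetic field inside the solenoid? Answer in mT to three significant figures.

B ≈ 36.7 mT

Inside a long solenoid, B = μ₀nI.
B = (4π×10⁻⁷)(3.640×10^3 m⁻¹)(8.02 A) = 3.668×10^-2 T.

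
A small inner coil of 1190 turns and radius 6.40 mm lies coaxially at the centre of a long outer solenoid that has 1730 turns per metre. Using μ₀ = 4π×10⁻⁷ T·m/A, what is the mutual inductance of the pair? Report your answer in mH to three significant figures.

The outer solenoid produces a uniform field B₁ = μ₀n₁I₁ across the inner coil,
so the flux linkage is N₂Φ = N₂B₁A₂ = μ₀n₁N₂A₂·I₁, giving M = μ₀n₁N₂A₂.
A₂ = πr² = π(6.400×10^-3 m)² = 1.287×10^-4 m².
M = (4π×10⁻⁷)(1730)(1190)(1.287×10^-4) = 3.329×10^-4 H.

M ≈ 0.333 mH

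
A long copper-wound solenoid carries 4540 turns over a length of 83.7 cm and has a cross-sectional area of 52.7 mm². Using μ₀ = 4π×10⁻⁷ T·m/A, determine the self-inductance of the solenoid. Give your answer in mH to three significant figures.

L ≈ 1.63 mH

A = 52.7 mm² = 5.270×10^-5 m².
For a long solenoid, L = μ₀N²A/ℓ.
L = (4π×10⁻⁷)(4540)²(5.270×10^-5)/(0.837 m) = 1.631×10^-3 H.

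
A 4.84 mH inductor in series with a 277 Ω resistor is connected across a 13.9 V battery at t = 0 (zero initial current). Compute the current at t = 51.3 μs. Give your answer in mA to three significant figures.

τ = L/R = 4.840×10^-3/277 = 1.747×10^-5 s; final current I_∞ = ε/R = 13.9/277 = 5.018×10^-2 A.
I(t) = I_∞(1 − e^(−t/τ)) with t/τ = 2.936.
I = (5.018×10^-2)(1 − e^(−2.936)) = 4.752×10^-2 A.

I ≈ 47.5 mA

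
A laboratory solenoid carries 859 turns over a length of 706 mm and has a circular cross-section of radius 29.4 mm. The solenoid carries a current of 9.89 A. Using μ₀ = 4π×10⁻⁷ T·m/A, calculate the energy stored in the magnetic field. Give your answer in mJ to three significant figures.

U ≈ 174 mJ

A = πr² = π(2.940×10^-2 m)² = 2.715×10^-3 m².
L = μ₀N²A/ℓ = (4π×10⁻⁷)(859)²(2.715×10^-3)/(0.706) = 3.566×10^-3 H.
U = ½LI² = ½(3.566×10^-3)(9.89)² = 0.1744 J.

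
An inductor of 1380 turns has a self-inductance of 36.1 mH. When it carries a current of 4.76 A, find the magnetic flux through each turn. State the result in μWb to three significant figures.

Φ_B ≈ 125 μWb

From L = NΦ_B/I, the flux per turn is Φ_B = LI/N.
Φ_B = (3.610×10^-2 H)(4.76 A)/1380 = 1.245×10^-4 Wb.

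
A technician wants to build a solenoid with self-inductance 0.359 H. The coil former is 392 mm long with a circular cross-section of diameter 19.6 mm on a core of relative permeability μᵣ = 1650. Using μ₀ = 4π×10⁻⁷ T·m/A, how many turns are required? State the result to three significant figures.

N ≈ 474 turns

A = π(d/2)² = π(9.800×10^-3 m)² = 3.017×10^-4 m².
From L = μ₀μᵣN²A/ℓ, N = √(Lℓ / (μ₀μᵣA)).
N = √[(0.359)(0.392) / ((4π×10⁻⁷)(1650)×3.017×10^-4)] = √(2.249×10^5) ≈ 474.3.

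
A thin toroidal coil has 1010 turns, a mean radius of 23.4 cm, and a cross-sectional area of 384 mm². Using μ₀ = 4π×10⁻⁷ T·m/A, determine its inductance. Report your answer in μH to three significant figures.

For a thin toroid, L = μ₀N²A/(2πR).
L = (4π×10⁻⁷)(1010)²(3.840×10^-4) / (2π×0.234 m) = 3.348×10^-4 H.

L ≈ 335 μH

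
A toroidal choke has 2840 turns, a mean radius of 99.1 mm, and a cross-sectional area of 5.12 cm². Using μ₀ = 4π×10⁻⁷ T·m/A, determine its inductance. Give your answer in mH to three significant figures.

L ≈ 8.33 mH

For a thin toroid, L = μ₀N²A/(2πR).
L = (4π×10⁻⁷)(2840)²(5.120×10^-4) / (2π×9.910×10^-2 m) = 8.334×10^-3 H.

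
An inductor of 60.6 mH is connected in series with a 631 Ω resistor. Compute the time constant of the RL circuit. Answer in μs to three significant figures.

τ ≈ 96.0 μs

τ = L/R = (6.060×10^-2 H)/(631 Ω) = 9.604×10^-5 s.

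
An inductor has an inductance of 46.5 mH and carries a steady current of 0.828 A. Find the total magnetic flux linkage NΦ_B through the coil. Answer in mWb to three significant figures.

From L = NΦ_B/I, the flux linkage is NΦ_B = LI.
NΦ_B = (4.650×10^-2 H)(0.828 A) = 3.850×10^-2 Wb.

NΦ_B ≈ 38.5 mWb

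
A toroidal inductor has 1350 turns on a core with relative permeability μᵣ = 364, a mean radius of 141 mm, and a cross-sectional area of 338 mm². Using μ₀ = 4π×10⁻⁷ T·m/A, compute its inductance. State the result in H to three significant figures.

L ≈ 0.318 H

For a thin toroid, L = μ₀μᵣN²A/(2πR).
L = (4π×10⁻⁷)(364)(1350)²(3.380×10^-4) / (2π×0.141 m) = 0.3181 H.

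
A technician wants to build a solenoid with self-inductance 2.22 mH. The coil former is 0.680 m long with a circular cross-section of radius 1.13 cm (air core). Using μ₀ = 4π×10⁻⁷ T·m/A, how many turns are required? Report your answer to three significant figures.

N ≈ 1730 turns

A = πr² = π(1.130×10^-2 m)² = 4.011×10^-4 m².
From L = μ₀N²A/ℓ, N = √(Lℓ / (μ₀A)).
N = √[(2.220×10^-3)(0.68) / ((4π×10⁻⁷)×4.011×10^-4)] = √(2.9946×10^6) ≈ 1730.5.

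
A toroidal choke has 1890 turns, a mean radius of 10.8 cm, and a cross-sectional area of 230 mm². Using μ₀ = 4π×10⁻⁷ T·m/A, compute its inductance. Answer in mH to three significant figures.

L ≈ 1.52 mH

For a thin toroid, L = μ₀N²A/(2πR).
L = (4π×10⁻⁷)(1890)²(2.300×10^-4) / (2π×0.108 m) = 1.521×10^-3 H.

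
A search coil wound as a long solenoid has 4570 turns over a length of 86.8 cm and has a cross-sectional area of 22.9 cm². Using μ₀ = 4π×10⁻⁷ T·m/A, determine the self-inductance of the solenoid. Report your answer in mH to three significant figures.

A = 22.9 cm² = 2.290×10^-3 m².
For a long solenoid, L = μ₀N²A/ℓ.
L = (4π×10⁻⁷)(4570)²(2.290×10^-3)/(0.868 m) = 6.924×10^-2 H.

L ≈ 69.2 mH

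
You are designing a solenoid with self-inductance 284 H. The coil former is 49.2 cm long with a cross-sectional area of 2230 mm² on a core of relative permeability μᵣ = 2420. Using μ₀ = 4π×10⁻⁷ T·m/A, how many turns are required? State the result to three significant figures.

A = 2230 mm² = 2.230×10^-3 m².
From L = μ₀μᵣN²A/ℓ, N = √(Lℓ / (μ₀μᵣA)).
N = √[(284)(0.492) / ((4π×10⁻⁷)(2420)×2.230×10^-3)] = √(2.060×10^7) ≈ 4539.2.

N ≈ 4540 turns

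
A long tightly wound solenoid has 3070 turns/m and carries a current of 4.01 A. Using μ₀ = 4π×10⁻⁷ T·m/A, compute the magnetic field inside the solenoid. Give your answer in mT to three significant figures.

B ≈ 15.5 mT

Inside a long solenoid, B = μ₀nI.
B = (4π×10⁻⁷)(3.070×10^3 m⁻¹)(4.01 A) = 1.547×10^-2 T.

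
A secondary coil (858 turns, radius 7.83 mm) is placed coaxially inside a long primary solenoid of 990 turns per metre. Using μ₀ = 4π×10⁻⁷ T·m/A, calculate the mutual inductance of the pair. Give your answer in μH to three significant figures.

The outer solenoid produces a uniform field B₁ = μ₀n₁I₁ across the inner coil,
so the flux linkage is N₂Φ = N₂B₁A₂ = μ₀n₁N₂A₂·I₁, giving M = μ₀n₁N₂A₂.
A₂ = πr² = π(7.830×10^-3 m)² = 1.926×10^-4 m².
M = (4π×10⁻⁷)(990)(858)(1.926×10^-4) = 2.056×10^-4 H.

M ≈ 206 μH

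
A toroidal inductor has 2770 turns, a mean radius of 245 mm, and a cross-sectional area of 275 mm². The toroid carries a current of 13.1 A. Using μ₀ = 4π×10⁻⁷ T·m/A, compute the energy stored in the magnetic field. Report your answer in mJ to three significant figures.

L = μ₀N²A/(2πR) = (4π×10⁻⁷)(2770)²(2.750×10^-4)/(2π×0.245) = 1.722×10^-3 H.
U = ½LI² = ½(1.722×10^-3)(13.1)² = 0.1478 J.

U ≈ 148 mJ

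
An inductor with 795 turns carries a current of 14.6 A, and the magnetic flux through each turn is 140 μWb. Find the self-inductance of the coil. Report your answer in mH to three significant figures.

L ≈ 7.62 mH

Self-inductance is defined by L = NΦ_B/I (flux linkage over current).
L = (795)(1.400×10^-4 Wb)/(14.6 A) = 7.623×10^-3 H.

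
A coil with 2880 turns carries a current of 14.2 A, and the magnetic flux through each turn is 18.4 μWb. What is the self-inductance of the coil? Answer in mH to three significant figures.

L ≈ 3.73 mH

Self-inductance is defined by L = NΦ_B/I (flux linkage over current).
L = (2880)(1.840×10^-5 Wb)/(14.2 A) = 3.732×10^-3 H.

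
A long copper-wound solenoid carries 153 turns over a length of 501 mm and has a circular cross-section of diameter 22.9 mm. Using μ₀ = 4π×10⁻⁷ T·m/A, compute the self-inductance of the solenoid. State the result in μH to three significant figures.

L ≈ 24.2 μH

A = π(d/2)² = π(1.145×10^-2 m)² = 4.119×10^-4 m².
For a long solenoid, L = μ₀N²A/ℓ.
L = (4π×10⁻⁷)(153)²(4.119×10^-4)/(0.501 m) = 2.418×10^-5 H.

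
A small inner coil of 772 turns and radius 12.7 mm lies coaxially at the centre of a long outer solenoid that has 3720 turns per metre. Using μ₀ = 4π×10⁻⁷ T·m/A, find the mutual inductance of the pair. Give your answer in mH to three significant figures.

M ≈ 1.83 mH

The outer solenoid produces a uniform field B₁ = μ₀n₁I₁ across the inner coil,
so the flux linkage is N₂Φ = N₂B₁A₂ = μ₀n₁N₂A₂·I₁, giving M = μ₀n₁N₂A₂.
A₂ = πr² = π(1.270×10^-2 m)² = 5.067×10^-4 m².
M = (4π×10⁻⁷)(3720)(772)(5.067×10^-4) = 1.829×10^-3 H.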